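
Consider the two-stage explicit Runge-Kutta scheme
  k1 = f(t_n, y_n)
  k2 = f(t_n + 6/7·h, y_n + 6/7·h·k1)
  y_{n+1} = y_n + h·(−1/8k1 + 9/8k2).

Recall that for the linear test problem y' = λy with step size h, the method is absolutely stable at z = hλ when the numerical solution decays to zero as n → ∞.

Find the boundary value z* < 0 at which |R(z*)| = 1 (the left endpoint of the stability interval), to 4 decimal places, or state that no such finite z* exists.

Test eqn y'=λy, z=hλ:
  k1=λy_n ⇒ h·k1=z·y_n;  k2=λ(1+6/7z)y_n ⇒ h·k2=z(1+6/7z)y_n
  y_{n+1}/y_n = 1 − 1/8z + 9/8z(1+6/7z) = 1 + z + 27/28z²
  R(z) = 1 + z + 27/28z².

Boundary: |R(x)|=1, x<0.
x=-1.36: |R|=1.4235
R=1: x+27/28x²=0 ⇒ x=−28/27=-1.0370; min R=1−1/(4·27/28)=0.7407>−1
Confirm numerically:
  x=-0.889: |R|=0.87310 <1
  x=-0.816: |R|=0.82608 <1
  x=-0.793: |R|=0.81339 <1
  x=-1.313: |R|=1.34940 >1
  x=-1.182: |R|=1.16523 >1
Stable set (-1.0370, 0).

z* = -1.0370.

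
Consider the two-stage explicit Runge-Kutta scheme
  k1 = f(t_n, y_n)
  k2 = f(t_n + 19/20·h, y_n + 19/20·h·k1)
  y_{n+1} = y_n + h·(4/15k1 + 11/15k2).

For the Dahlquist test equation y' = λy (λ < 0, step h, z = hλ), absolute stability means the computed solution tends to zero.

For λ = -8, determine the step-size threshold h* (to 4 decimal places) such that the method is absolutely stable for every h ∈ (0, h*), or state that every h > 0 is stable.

On y'=λy, z=hλ:
  k1=λy_n ⇒ h·k1=z·y_n;  k2=λ(1+19/20z)y_n ⇒ h·k2=z(1+19/20z)y_n
  y_{n+1}/y_n = 1 + 4/15z + 11/15z(1+19/20z) = 1 + z + 209/300z²
  ⇒ R(z) = 1 + z + 209/300z².

Need |R(x)|<1, x<0.
x=-1.64: |R|=1.2338
R=1: x+209/300x²=0 ⇒ x=−300/209=-1.4354; min R=1−1/(4·209/300)=0.6411>−1
Confirm numerically:
  x=-1.284: |R|=0.86456 <1
  x=-1.080: |R|=0.73259 <1
  x=-0.997: |R|=0.69549 <1
  x=-1.978: |R|=1.74770 >1
  x=-1.918: |R|=1.64484 >1
  x=-1.900: |R|=1.61497 >1
Stable set (-1.4354, 0).

(-1.4354,0); λ=-8 ⇒ h* = (300/209)/8 = 0.1794.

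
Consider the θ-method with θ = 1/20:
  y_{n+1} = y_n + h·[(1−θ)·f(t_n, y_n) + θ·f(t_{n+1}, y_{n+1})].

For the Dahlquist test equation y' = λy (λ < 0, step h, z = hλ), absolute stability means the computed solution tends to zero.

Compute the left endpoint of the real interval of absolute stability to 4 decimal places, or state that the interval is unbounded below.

z* = -2.2222.

Test eqn y'=λy, z=hλ:
  y_{n+1} = y_n + z·[19/20·y_n + 1/20·y_{n+1}] ⇒ (1 − 1/20z)y_{n+1} = (1 + 19/20z)y_n
  so R(z) = (1 + 19/20z)/(1 − 1/20z).

Solve |R(x)|<1 on ℝ⁻.
x=-0.38: |R|=0.6271
R=−1: 1+19/20x = −1+1/20x ⇒ -9/10x=2 ⇒ x=2/(-9/10)=-2.2222
Confirm numerically:
  x=-1.916: |R|=0.74849 <1
  x=-1.546: |R|=0.43507 <1
  x=-1.179: |R|=0.11337 <1
  x=-2.683: |R|=1.36565 >1
  x=-2.646: |R|=1.33684 >1
Interval (-2.2222, 0).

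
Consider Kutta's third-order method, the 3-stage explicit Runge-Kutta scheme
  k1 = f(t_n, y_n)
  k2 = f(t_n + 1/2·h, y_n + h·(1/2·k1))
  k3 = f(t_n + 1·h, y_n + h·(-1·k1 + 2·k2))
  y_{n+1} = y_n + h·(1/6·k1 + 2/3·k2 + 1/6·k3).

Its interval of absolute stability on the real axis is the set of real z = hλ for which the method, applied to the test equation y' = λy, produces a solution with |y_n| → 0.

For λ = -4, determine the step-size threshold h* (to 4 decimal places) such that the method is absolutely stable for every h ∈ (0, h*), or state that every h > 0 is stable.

On y'=λy, z=hλ:
  order 3, 3-stage ⇒ R(z)=1+z+z^2/2+z^3/6
  (e.g. R(-0.78)=0.44511, |R|=0.44511)

Boundary: |R(x)|=1, x<0.
x=-0.78: |R|=0.4451
|R(-1.95)|=0.2846 |R(-1.44)|=0.0991 |R(-0.85)|=0.4089
Bisect:
  x_lo=-2.9373 |R|=1.8470  x_hi=-0.3142 |R|=0.7300
  mid=-1.62575 |R|=0.02038 →hi
  mid=-2.28150 |R|=0.65818 →hi
  mid=-2.60938 |R|=1.16610 →lo
  mid=-2.44544 |R|=0.89271 →hi
  mid=-2.52741 |R|=1.02428 →lo
  mid=-2.48643 |R|=0.95725 →hi
  mid=-2.50692 |R|=0.99044 →hi
  mid=-2.51716 |R|=1.00728 →lo
  mid=-2.51204 |R|=0.99884 →hi
  mid=-2.51460 |R|=1.00306 →lo
  ...
  [-2.51284,-2.51268] ⇒ x*=-2.5127
So |R|<1 on (-2.5127, 0).

(-2.5127,0); λ=-4 ⇒ h* = 0.6282.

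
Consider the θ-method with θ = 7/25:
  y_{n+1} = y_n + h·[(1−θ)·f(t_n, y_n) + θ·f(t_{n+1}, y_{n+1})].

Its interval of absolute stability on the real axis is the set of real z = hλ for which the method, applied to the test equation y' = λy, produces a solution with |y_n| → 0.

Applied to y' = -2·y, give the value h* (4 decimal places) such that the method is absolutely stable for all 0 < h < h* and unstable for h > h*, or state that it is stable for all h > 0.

Test eqn y'=λy, z=hλ:
  y_{n+1} = y_n + z·[18/25·y_n + 7/25·y_{n+1}] ⇒ (1 − 7/25z)y_{n+1} = (1 + 18/25z)y_n
  ⇒ R(z) = (1 + 18/25z)/(1 − 7/25z).

Boundary: |R(x)|=1, x<0.
x=-1.52: |R|=0.0662
R=−1: 1+18/25x = −1+7/25x ⇒ -11/25x=2 ⇒ x=2/(-11/25)=-4.5455
Confirm numerically:
  x=-4.432: |R|=0.97772 <1
  x=-2.489: |R|=0.46678 <1
  x=-2.393: |R|=0.43290 <1
  x=-4.997: |R|=1.08281 >1
  x=-4.768: |R|=1.04194 >1
Stable set (-4.5455, 0).

(-4.5455,0); λ=-2 ⇒ h* = (50/11)/2 = 2.2727.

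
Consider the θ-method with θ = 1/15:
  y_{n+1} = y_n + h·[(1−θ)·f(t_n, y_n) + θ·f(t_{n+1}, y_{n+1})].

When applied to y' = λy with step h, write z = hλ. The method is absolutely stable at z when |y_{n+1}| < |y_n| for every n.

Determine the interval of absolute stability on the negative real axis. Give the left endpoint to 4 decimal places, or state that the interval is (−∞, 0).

z∈(-2.3077,0).

On y'=λy, z=hλ:
  y_{n+1} = y_n + z·[14/15·y_n + 1/15·y_{n+1}] ⇒ (1 − 1/15z)y_{n+1} = (1 + 14/15z)y_n
  ⇒ R(z) = (1 + 14/15z)/(1 − 1/15z).

Need |R(x)|<1, x<0.
x=-1.29: |R|=0.1878
R=−1: 1+14/15x = −1+1/15x ⇒ -13/15x=2 ⇒ x=2/(-13/15)=-2.3077
Confirm numerically:
  x=-2.186: |R|=0.90795 <1
  x=-1.809: |R|=0.61431 <1
  x=-1.768: |R|=0.58158 <1
  x=-2.485: |R|=1.13183 >1
  x=-2.377: |R|=1.05185 >1
Stable set (-2.3077, 0).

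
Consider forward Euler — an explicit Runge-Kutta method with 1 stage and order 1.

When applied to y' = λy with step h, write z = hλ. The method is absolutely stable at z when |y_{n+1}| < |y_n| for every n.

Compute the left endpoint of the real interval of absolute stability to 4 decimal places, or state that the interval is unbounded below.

left endpoint -2.0000.

Test eqn y'=λy, z=hλ:
  order 1, 1-stage ⇒ R(z)=1+z
  (e.g. R(-1.65)=-0.65000, |R|=0.65000)

Solve |R(x)|<1 on ℝ⁻.
x=-1.65: |R|=0.6500
|R(-1.84)|=0.8400 |R(-1.8)|=0.8000 |R(-0.75)|=0.2500
Bisect:
  x_lo=-2.8978 |R|=1.8978  x_hi=-0.3205 |R|=0.6795
  mid=-1.60915 |R|=0.60915 →hi
  mid=-2.25348 |R|=1.25348 →lo
  mid=-1.93131 |R|=0.93131 →hi
  mid=-2.09240 |R|=1.09240 →lo
  mid=-2.01185 |R|=1.01185 →lo
  mid=-1.97158 |R|=0.97158 →hi
  mid=-1.99172 |R|=0.99172 →hi
  mid=-2.00179 |R|=1.00179 →lo
  mid=-1.99675 |R|=0.99675 →hi
  mid=-1.99927 |R|=0.99927 →hi
  ...
  [-2.00006,-1.99990] ⇒ x*=-2.0000
Interval (-2.0000, 0).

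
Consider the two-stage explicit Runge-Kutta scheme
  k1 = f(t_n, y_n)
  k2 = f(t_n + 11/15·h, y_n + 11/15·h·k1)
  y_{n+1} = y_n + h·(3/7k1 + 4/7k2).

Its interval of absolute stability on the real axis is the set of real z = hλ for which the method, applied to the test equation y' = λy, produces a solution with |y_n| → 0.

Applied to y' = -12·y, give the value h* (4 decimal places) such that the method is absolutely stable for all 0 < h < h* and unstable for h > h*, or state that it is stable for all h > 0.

On y'=λy, z=hλ:
  k1=λy_n ⇒ h·k1=z·y_n;  k2=λ(1+11/15z)y_n ⇒ h·k2=z(1+11/15z)y_n
  y_{n+1}/y_n = 1 + 3/7z + 4/7z(1+11/15z) = 1 + z + 44/105z²
  ⇒ R(z) = 1 + z + 44/105z².

Need |R(x)|<1, x<0.
x=-1.49: |R|=0.4403
R=1: x+44/105x²=0 ⇒ x=−105/44=-2.3864; min R=1−1/(4·44/105)=0.4034>−1
Confirm numerically:
  x=-1.546: |R|=0.45557 <1
  x=-1.416: |R|=0.42421 <1
  x=-1.351: |R|=0.41385 <1
  x=-1.201: |R|=0.40343 <1
  x=-2.714: |R|=1.37262 >1
  x=-2.446: |R|=1.06113 >1
Interval (-2.3864, 0).

(-2.3864,0); λ=-12 ⇒ h* = (105/44)/12 = 0.1989.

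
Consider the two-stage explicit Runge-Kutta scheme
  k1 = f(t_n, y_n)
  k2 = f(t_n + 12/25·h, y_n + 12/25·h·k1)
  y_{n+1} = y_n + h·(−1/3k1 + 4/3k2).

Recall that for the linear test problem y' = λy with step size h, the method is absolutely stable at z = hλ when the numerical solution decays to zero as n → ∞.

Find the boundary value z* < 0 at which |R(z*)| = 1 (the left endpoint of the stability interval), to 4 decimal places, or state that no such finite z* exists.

On y'=λy, z=hλ:
  k1=λy_n ⇒ h·k1=z·y_n;  k2=λ(1+12/25z)y_n ⇒ h·k2=z(1+12/25z)y_n
  y_{n+1}/y_n = 1 − 1/3z + 4/3z(1+12/25z) = 1 + z + 16/25z²
  ⇒ R(z) = 1 + z + 16/25z².

Boundary: |R(x)|=1, x<0.
x=-1.01: |R|=0.6429
R=1: x+16/25x²=0 ⇒ x=−25/16=-1.5625; min R=1−1/(4·16/25)=0.6094>−1
Confirm numerically:
  x=-1.353: |R|=0.81859 <1
  x=-1.132: |R|=0.68811 <1
  x=-0.852: |R|=0.61258 <1
  x=-1.808: |R|=1.28407 >1
  x=-1.794: |R|=1.26580 >1
  x=-1.756: |R|=1.21746 >1
Interval (-1.5625, 0).

left endpoint -1.5625.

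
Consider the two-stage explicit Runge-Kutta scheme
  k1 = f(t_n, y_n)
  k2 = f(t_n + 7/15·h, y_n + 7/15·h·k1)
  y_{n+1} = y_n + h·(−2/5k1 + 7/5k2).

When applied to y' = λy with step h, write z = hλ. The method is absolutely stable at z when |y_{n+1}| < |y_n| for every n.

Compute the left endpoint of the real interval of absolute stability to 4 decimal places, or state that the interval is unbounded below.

left endpoint -1.5306.

With y'=λy (z=hλ):
  k1=λy_n ⇒ h·k1=z·y_n;  k2=λ(1+7/15z)y_n ⇒ h·k2=z(1+7/15z)y_n
  y_{n+1}/y_n = 1 − 2/5z + 7/5z(1+7/15z) = 1 + z + 49/75z²
  Hence R(z) = 1 + z + 49/75z².

Find x<0 with |R(x)|<1.
x=-1.22: |R|=0.7524
R=1: x+49/75x²=0 ⇒ x=−75/49=-1.5306; min R=1−1/(4·49/75)=0.6173>−1
Confirm numerically:
  x=-1.157: |R|=0.71758 <1
  x=-1.069: |R|=0.67760 <1
  x=-0.741: |R|=0.61773 <1
  x=-2.037: |R|=1.67392 >1
  x=-1.965: |R|=1.55767 >1
Interval (-1.5306, 0).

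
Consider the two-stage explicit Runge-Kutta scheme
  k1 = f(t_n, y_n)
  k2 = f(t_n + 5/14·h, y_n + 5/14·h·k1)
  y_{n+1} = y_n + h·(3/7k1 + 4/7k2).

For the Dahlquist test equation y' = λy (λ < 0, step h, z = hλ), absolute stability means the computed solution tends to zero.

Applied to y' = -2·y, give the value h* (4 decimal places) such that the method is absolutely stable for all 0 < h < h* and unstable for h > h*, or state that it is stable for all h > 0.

On y'=λy, z=hλ:
  k1=λy_n ⇒ h·k1=z·y_n;  k2=λ(1+5/14z)y_n ⇒ h·k2=z(1+5/14z)y_n
  y_{n+1}/y_n = 1 + 3/7z + 4/7z(1+5/14z) = 1 + z + 10/49z²
  Hence R(z) = 1 + z + 10/49z².

Solve |R(x)|<1 on ℝ⁻.
x=-1.56: |R|=0.0633
R=1: x+10/49x²=0 ⇒ x=−49/10=-4.9000; min R=1−1/(4·10/49)=-0.2250>−1
Confirm numerically:
  x=-4.220: |R|=0.41437 <1
  x=-4.020: |R|=0.27804 <1
  x=-2.622: |R|=0.21896 <1
  x=-5.415: |R|=1.56913 >1
  x=-5.170: |R|=1.28488 >1
  x=-5.037: |R|=1.14083 >1
So |R|<1 on (-4.9000, 0).

(-4.9000,0); λ=-2 ⇒ h* = (49/10)/2 = 2.4500.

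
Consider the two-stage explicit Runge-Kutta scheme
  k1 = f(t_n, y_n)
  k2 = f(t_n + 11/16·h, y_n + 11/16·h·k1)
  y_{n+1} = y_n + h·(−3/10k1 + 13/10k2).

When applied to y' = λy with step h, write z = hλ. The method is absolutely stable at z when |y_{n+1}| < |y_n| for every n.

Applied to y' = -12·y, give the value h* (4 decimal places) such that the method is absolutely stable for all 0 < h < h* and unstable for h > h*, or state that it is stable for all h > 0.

Set f=λy, z=hλ:
  k1=λy_n ⇒ h·k1=z·y_n;  k2=λ(1+11/16z)y_n ⇒ h·k2=z(1+11/16z)y_n
  y_{n+1}/y_n = 1 − 3/10z + 13/10z(1+11/16z) = 1 + z + 143/160z²
  ⇒ R(z) = 1 + z + 143/160z².

Need |R(x)|<1, x<0.
x=-0.5: |R|=0.7234
R=1: x+143/160x²=0 ⇒ x=−160/143=-1.1189; min R=1−1/(4·143/160)=0.7203>−1
Confirm numerically:
  x=-1.081: |R|=0.96340 <1
  x=-0.469: |R|=0.72759 <1
  x=-0.464: |R|=0.72842 <1
  x=-1.570: |R|=1.63300 >1
  x=-1.337: |R|=1.26064 >1
Stable set (-1.1189, 0).

(-1.1189,0); λ=-12 ⇒ h* = (160/143)/12 = 0.0932.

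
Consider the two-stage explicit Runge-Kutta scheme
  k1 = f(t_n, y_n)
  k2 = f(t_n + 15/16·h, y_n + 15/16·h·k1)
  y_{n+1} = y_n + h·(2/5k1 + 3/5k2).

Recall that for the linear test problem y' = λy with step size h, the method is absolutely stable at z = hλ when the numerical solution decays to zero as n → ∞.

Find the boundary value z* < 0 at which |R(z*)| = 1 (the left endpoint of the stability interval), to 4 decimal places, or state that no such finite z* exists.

With y'=λy (z=hλ):
  k1=λy_n ⇒ h·k1=z·y_n;  k2=λ(1+15/16z)y_n ⇒ h·k2=z(1+15/16z)y_n
  y_{n+1}/y_n = 1 + 2/5z + 3/5z(1+15/16z) = 1 + z + 9/16z²
  Hence R(z) = 1 + z + 9/16z².

Boundary: |R(x)|=1, x<0.
x=-0.44: |R|=0.6689
R=1: x+9/16x²=0 ⇒ x=−16/9=-1.7778; min R=1−1/(4·9/16)=0.5556>−1
Confirm numerically:
  x=-1.626: |R|=0.86118 <1
  x=-1.483: |R|=0.75410 <1
  x=-1.375: |R|=0.68848 <1
  x=-2.310: |R|=1.69156 >1
  x=-2.170: |R|=1.47876 >1
  x=-1.908: |R|=1.13976 >1
So |R|<1 on (-1.7778, 0).

z* = -1.7778.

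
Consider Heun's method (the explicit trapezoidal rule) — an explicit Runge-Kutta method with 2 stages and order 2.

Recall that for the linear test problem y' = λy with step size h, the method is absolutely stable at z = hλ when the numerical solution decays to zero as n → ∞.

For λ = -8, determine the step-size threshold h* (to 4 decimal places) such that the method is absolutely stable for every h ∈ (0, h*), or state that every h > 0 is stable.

(-2.0000,0); λ=-8 ⇒ h* = 0.2500.

On y'=λy, z=hλ:
  order 2, 2-stage ⇒ R(z)=1+z+z^2/2
  (e.g. R(-0.67)=0.55445, |R|=0.55445)

Find x<0 with |R(x)|<1.
x=-0.67: |R|=0.5544
|R(-2.38)|=1.4522 |R(-1.5)|=0.6250 |R(-0.92)|=0.5032
Bisect:
  x_lo=-2.5088 |R|=1.6383  x_hi=-0.3042 |R|=0.7421
  mid=-1.40650 |R|=0.58262 →hi
  mid=-1.95767 |R|=0.95857 →hi
  mid=-2.23326 |R|=1.26046 →lo
  mid=-2.09547 |R|=1.10002 →lo
  mid=-2.02657 |R|=1.02692 →lo
  mid=-1.99212 |R|=0.99215 →hi
  mid=-2.00935 |R|=1.00939 →lo
  mid=-2.00073 |R|=1.00074 →lo
  mid=-1.99643 |R|=0.99644 →hi
  ...
  [-2.00006,-1.99993] ⇒ x*=-2.0000
Stable set (-2.0000, 0).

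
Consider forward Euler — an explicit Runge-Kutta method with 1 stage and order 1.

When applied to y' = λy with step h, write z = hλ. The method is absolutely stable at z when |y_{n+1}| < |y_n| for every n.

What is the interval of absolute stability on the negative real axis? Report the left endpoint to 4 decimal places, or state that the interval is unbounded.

On y'=λy, z=hλ:
  order 1, 1-stage ⇒ R(z)=1+z
  (e.g. R(-1.79)=-0.79000, |R|=0.79000)

Find x<0 with |R(x)|<1.
x=-1.79: |R|=0.7900
|R(-1.21)|=0.2100 |R(-0.9)|=0.1000 |R(-0.62)|=0.3800
Bisect:
  x_lo=-2.7270 |R|=1.7270  x_hi=-0.3203 |R|=0.6797
  mid=-1.52365 |R|=0.52365 →hi
  mid=-2.12535 |R|=1.12535 →lo
  mid=-1.82450 |R|=0.82450 →hi
  mid=-1.97493 |R|=0.97493 →hi
  mid=-2.05014 |R|=1.05014 →lo
  mid=-2.01253 |R|=1.01253 →lo
  mid=-1.99373 |R|=0.99373 →hi
  mid=-2.00313 |R|=1.00313 →lo
  mid=-1.99843 |R|=0.99843 →hi
  mid=-2.00078 |R|=1.00078 →lo
  ...
  [-2.00005,-1.99990] ⇒ x*=-2.0000
Interval (-2.0000, 0).

(-2.0000, 0).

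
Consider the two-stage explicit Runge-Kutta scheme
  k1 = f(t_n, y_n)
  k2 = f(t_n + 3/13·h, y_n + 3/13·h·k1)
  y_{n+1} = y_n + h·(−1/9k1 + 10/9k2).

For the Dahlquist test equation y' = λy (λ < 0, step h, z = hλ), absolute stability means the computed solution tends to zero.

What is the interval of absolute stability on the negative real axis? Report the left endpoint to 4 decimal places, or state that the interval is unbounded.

On y'=λy, z=hλ:
  k1=λy_n ⇒ h·k1=z·y_n;  k2=λ(1+3/13z)y_n ⇒ h·k2=z(1+3/13z)y_n
  y_{n+1}/y_n = 1 − 1/9z + 10/9z(1+3/13z) = 1 + z + 10/39z²
  R(z) = 1 + z + 10/39z².

Boundary: |R(x)|=1, x<0.
x=-1.29: |R|=0.1367
R=1: x+10/39x²=0 ⇒ x=−39/10=-3.9000; min R=1−1/(4·10/39)=0.0250>−1
Confirm numerically:
  x=-3.571: |R|=0.69875 <1
  x=-3.489: |R|=0.63231 <1
  x=-2.946: |R|=0.27936 <1
  x=-2.657: |R|=0.15317 <1
  x=-4.206: |R|=1.33001 >1
  x=-4.179: |R|=1.29896 >1
  x=-3.928: |R|=1.02820 >1
So |R|<1 on (-3.9000, 0).

(-3.9000, 0).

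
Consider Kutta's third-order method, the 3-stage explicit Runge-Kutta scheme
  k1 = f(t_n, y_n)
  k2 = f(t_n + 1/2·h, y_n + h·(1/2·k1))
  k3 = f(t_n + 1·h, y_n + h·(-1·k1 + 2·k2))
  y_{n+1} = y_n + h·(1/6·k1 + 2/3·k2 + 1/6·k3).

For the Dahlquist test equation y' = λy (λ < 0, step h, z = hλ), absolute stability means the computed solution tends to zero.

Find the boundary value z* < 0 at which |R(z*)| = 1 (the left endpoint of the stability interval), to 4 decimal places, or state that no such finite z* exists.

z* = -2.5127.

Set f=λy, z=hλ:
  order 3, 3-stage ⇒ R(z)=1+z+z^2/2+z^3/6
  (e.g. R(-1.05)=0.30831, |R|=0.30831)

Find x<0 with |R(x)|<1.
x=-1.05: |R|=0.3083
|R(-2.28)|=0.6562 |R(-1.49)|=0.0687 |R(-1.06)|=0.3033
Bisect:
  x_lo=-3.0004 |R|=2.0009  x_hi=-0.0515 |R|=0.9498
  mid=-1.52596 |R|=0.04611 →hi
  mid=-2.26316 |R|=0.63416 →hi
  mid=-2.63176 |R|=1.20668 →lo
  mid=-2.44746 |R|=0.89584 →hi
  mid=-2.53961 |R|=1.04472 →lo
  mid=-2.49354 |R|=0.96869 →hi
  mid=-2.51657 |R|=1.00631 →lo
  mid=-2.50506 |R|=0.98740 →hi
  ...
  [-2.51279,-2.51261] ⇒ x*=-2.5127
Stable set (-2.5127, 0).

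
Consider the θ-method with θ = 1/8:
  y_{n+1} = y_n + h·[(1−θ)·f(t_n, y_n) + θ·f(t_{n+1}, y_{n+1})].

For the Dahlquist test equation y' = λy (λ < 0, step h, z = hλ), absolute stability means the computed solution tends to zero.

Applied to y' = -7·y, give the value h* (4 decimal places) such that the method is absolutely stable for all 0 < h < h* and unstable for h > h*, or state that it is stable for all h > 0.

(-2.6667,0); λ=-7 ⇒ h* = (8/3)/7 = 0.3810.

Set f=λy, z=hλ:
  y_{n+1} = y_n + z·[7/8·y_n + 1/8·y_{n+1}] ⇒ (1 − 1/8z)y_{n+1} = (1 + 7/8z)y_n
  so R(z) = (1 + 7/8z)/(1 − 1/8z).

Solve |R(x)|<1 on ℝ⁻.
x=-1.39: |R|=0.1842
R=−1: 1+7/8x = −1+1/8x ⇒ -3/4x=2 ⇒ x=2/(-3/4)=-2.6667
Confirm numerically:
  x=-2.291: |R|=0.78097 <1
  x=-1.445: |R|=0.22393 <1
  x=-1.142: |R|=0.00066 <1
  x=-3.195: |R|=1.28316 >1
  x=-2.989: |R|=1.17599 >1
  x=-2.803: |R|=1.07572 >1
Interval (-2.6667, 0).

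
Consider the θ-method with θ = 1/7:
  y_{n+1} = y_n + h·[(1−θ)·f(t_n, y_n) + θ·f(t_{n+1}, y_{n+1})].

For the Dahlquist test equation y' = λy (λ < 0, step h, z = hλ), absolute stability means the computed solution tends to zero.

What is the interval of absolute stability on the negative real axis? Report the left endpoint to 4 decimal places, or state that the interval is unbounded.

(-2.8000, 0).

Test eqn y'=λy, z=hλ:
  y_{n+1} = y_n + z·[6/7·y_n + 1/7·y_{n+1}] ⇒ (1 − 1/7z)y_{n+1} = (1 + 6/7z)y_n
  R(z) = (1 + 6/7z)/(1 − 1/7z).

Solve |R(x)|<1 on ℝ⁻.
x=-0.61: |R|=0.4389
R=−1: 1+6/7x = −1+1/7x ⇒ -5/7x=2 ⇒ x=2/(-5/7)=-2.8000
Confirm numerically:
  x=-2.553: |R|=0.87072 <1
  x=-1.645: |R|=0.33198 <1
  x=-1.219: |R|=0.03820 <1
  x=-3.378: |R|=1.27847 >1
  x=-3.317: |R|=1.25056 >1
  x=-2.856: |R|=1.02841 >1
Stable set (-2.8000, 0).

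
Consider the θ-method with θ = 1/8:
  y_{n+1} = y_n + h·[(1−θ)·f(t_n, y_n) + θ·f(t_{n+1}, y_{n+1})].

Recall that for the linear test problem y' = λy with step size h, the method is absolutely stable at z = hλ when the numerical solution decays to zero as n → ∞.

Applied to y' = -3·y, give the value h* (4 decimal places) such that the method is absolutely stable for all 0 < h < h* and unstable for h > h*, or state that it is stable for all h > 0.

On y'=λy, z=hλ:
  y_{n+1} = y_n + z·[7/8·y_n + 1/8·y_{n+1}] ⇒ (1 − 1/8z)y_{n+1} = (1 + 7/8z)y_n
  so R(z) = (1 + 7/8z)/(1 − 1/8z).

Solve |R(x)|<1 on ℝ⁻.
x=-1.12: |R|=0.0175
R=−1: 1+7/8x = −1+1/8x ⇒ -3/4x=2 ⇒ x=2/(-3/4)=-2.6667
Confirm numerically:
  x=-2.488: |R|=0.89779 <1
  x=-2.423: |R|=0.85973 <1
  x=-2.410: |R|=0.85207 <1
  x=-1.415: |R|=0.20234 <1
  x=-3.223: |R|=1.29742 >1
  x=-3.205: |R|=1.28826 >1
  x=-3.141: |R|=1.25545 >1
Interval (-2.6667, 0).

(-2.6667,0); λ=-3 ⇒ h* = (8/3)/3 = 0.8889.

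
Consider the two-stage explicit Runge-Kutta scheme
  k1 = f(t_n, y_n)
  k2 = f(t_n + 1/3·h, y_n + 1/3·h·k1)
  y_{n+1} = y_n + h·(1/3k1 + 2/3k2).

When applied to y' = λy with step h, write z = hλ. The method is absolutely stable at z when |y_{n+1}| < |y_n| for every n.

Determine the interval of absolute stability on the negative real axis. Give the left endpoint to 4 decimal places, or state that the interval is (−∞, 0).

z∈(-4.5000,0).

On y'=λy, z=hλ:
  k1=λy_n ⇒ h·k1=z·y_n;  k2=λ(1+1/3z)y_n ⇒ h·k2=z(1+1/3z)y_n
  y_{n+1}/y_n = 1 + 1/3z + 2/3z(1+1/3z) = 1 + z + 2/9z²
  Hence R(z) = 1 + z + 2/9z².

Need |R(x)|<1, x<0.
x=-0.81: |R|=0.3358
R=1: x+2/9x²=0 ⇒ x=−9/2=-4.5000; min R=1−1/(4·2/9)=-0.1250>−1
Confirm numerically:
  x=-4.030: |R|=0.57909 <1
  x=-3.828: |R|=0.42835 <1
  x=-3.139: |R|=0.05063 <1
  x=-2.068: |R|=0.11764 <1
  x=-5.020: |R|=1.58009 >1
  x=-5.000: |R|=1.55556 >1
Stable set (-4.5000, 0).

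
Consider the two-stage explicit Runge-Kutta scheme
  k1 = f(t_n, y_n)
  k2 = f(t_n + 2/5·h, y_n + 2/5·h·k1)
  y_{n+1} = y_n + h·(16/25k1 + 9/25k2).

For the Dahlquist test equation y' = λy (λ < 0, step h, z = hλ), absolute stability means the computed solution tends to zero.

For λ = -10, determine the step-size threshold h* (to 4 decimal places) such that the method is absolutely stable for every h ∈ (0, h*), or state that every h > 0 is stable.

(-6.9444,0); λ=-10 ⇒ h* = (125/18)/10 = 0.6944.

On y'=λy, z=hλ:
  k1=λy_n ⇒ h·k1=z·y_n;  k2=λ(1+2/5z)y_n ⇒ h·k2=z(1+2/5z)y_n
  y_{n+1}/y_n = 1 + 16/25z + 9/25z(1+2/5z) = 1 + z + 18/125z²
  Hence R(z) = 1 + z + 18/125z².

Solve |R(x)|<1 on ℝ⁻.
x=-1.46: |R|=0.1530
R=1: x+18/125x²=0 ⇒ x=−125/18=-6.9444; min R=1−1/(4·18/125)=-0.7361>−1
Confirm numerically:
  x=-5.571: |R|=0.10181 <1
  x=-5.203: |R|=0.30475 <1
  x=-3.946: |R|=0.70379 <1
  x=-3.442: |R|=0.73598 <1
  x=-7.432: |R|=1.52179 >1
  x=-7.409: |R|=1.49563 >1
  x=-7.052: |R|=1.10922 >1
So |R|<1 on (-6.9444, 0).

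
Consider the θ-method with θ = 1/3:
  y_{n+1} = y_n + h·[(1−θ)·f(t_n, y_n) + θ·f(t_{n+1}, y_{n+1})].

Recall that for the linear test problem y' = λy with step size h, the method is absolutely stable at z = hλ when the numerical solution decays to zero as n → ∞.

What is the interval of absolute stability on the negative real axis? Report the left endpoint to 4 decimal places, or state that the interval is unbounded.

On y'=λy, z=hλ:
  y_{n+1} = y_n + z·[2/3·y_n + 1/3·y_{n+1}] ⇒ (1 − 1/3z)y_{n+1} = (1 + 2/3z)y_n
  so R(z) = (1 + 2/3z)/(1 − 1/3z).

Solve |R(x)|<1 on ℝ⁻.
x=-1.62: |R|=0.0519
R=−1: 1+2/3x = −1+1/3x ⇒ -1/3x=2 ⇒ x=2/(-1/3)=-6.0000
Confirm numerically:
  x=-4.780: |R|=0.84319 <1
  x=-3.667: |R|=0.65007 <1
  x=-3.166: |R|=0.54038 <1
  x=-2.823: |R|=0.45440 <1
  x=-6.173: |R|=1.01886 >1
  x=-6.122: |R|=1.01337 >1
Interval (-6.0000, 0).

z∈(-6.0000,0).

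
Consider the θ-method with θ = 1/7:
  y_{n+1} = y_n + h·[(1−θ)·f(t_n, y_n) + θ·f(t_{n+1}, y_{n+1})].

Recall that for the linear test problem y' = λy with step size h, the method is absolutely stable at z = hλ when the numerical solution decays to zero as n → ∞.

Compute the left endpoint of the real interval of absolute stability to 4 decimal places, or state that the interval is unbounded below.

On y'=λy, z=hλ:
  y_{n+1} = y_n + z·[6/7·y_n + 1/7·y_{n+1}] ⇒ (1 − 1/7z)y_{n+1} = (1 + 6/7z)y_n
  ⇒ R(z) = (1 + 6/7z)/(1 − 1/7z).

Find x<0 with |R(x)|<1.
x=-0.57: |R|=0.4729
R=−1: 1+6/7x = −1+1/7x ⇒ -5/7x=2 ⇒ x=2/(-5/7)=-2.8000
Confirm numerically:
  x=-2.765: |R|=0.98208 <1
  x=-1.629: |R|=0.32147 <1
  x=-1.386: |R|=0.15693 <1
  x=-1.327: |R|=0.11553 <1
  x=-3.331: |R|=1.25699 >1
  x=-2.891: |R|=1.04600 >1
Stable set (-2.8000, 0).

left endpoint -2.8000.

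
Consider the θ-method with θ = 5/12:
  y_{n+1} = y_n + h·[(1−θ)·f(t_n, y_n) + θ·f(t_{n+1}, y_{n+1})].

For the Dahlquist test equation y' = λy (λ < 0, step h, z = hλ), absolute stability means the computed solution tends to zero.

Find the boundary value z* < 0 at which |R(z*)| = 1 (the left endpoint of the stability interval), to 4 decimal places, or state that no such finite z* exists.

left endpoint -12.0000.

On y'=λy, z=hλ:
  y_{n+1} = y_n + z·[7/12·y_n + 5/12·y_{n+1}] ⇒ (1 − 5/12z)y_{n+1} = (1 + 7/12z)y_n
  ⇒ R(z) = (1 + 7/12z)/(1 − 5/12z).

Solve |R(x)|<1 on ℝ⁻.
x=-1.06: |R|=0.2647
R=−1: 1+7/12x = −1+5/12x ⇒ -1/6x=2 ⇒ x=2/(-1/6)=-12.0000
Confirm numerically:
  x=-8.836: |R|=0.88736 <1
  x=-7.859: |R|=0.83854 <1
  x=-6.596: |R|=0.75972 <1
  x=-5.091: |R|=0.63108 <1
  x=-12.403: |R|=1.01089 >1
  x=-12.243: |R|=1.00664 >1
So |R|<1 on (-12.0000, 0).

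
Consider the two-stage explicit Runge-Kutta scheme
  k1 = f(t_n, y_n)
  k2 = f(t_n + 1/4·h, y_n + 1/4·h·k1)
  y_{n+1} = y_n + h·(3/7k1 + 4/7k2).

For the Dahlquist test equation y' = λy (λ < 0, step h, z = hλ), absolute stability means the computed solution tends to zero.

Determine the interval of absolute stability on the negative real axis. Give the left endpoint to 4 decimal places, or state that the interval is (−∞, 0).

With y'=λy (z=hλ):
  k1=λy_n ⇒ h·k1=z·y_n;  k2=λ(1+1/4z)y_n ⇒ h·k2=z(1+1/4z)y_n
  y_{n+1}/y_n = 1 + 3/7z + 4/7z(1+1/4z) = 1 + z + 1/7z²
  R(z) = 1 + z + 1/7z².

Solve |R(x)|<1 on ℝ⁻.
x=-1.62: |R|=0.2451
R=1: x+1/7x²=0 ⇒ x=−7=-7.0000; min R=1−1/(4·1/7)=-0.7500>−1
Confirm numerically:
  x=-6.174: |R|=0.27147 <1
  x=-6.023: |R|=0.15936 <1
  x=-3.843: |R|=0.73319 <1
  x=-7.537: |R|=1.57820 >1
  x=-7.026: |R|=1.02610 >1
Interval (-7.0000, 0).

z∈(-7.0000,0).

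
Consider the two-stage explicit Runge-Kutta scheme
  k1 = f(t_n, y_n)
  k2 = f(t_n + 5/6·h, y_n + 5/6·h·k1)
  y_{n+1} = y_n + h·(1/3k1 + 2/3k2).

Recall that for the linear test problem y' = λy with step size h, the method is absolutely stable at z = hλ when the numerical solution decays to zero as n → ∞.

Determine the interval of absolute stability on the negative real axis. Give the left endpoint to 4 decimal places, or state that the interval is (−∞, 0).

Set f=λy, z=hλ:
  k1=λy_n ⇒ h·k1=z·y_n;  k2=λ(1+5/6z)y_n ⇒ h·k2=z(1+5/6z)y_n
  y_{n+1}/y_n = 1 + 1/3z + 2/3z(1+5/6z) = 1 + z + 5/9z²
  R(z) = 1 + z + 5/9z².

Boundary: |R(x)|=1, x<0.
x=-1.64: |R|=0.8542
R=1: x+5/9x²=0 ⇒ x=−9/5=-1.8000; min R=1−1/(4·5/9)=0.5500>−1
Confirm numerically:
  x=-1.779: |R|=0.97924 <1
  x=-0.946: |R|=0.55118 <1
  x=-0.732: |R|=0.56568 <1
  x=-1.906: |R|=1.11224 >1
  x=-1.867: |R|=1.06949 >1
  x=-1.830: |R|=1.03050 >1
Interval (-1.8000, 0).

(-1.8000, 0).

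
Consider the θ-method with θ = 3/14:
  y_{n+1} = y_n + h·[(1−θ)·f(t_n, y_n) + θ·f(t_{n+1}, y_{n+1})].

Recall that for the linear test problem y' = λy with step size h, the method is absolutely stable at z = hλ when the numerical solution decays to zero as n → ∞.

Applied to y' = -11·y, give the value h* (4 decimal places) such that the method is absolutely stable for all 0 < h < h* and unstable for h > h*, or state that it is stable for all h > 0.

(-3.5000,0); λ=-11 ⇒ h* = (7/2)/11 = 0.3182.

With y'=λy (z=hλ):
  y_{n+1} = y_n + z·[11/14·y_n + 3/14·y_{n+1}] ⇒ (1 − 3/14z)y_{n+1} = (1 + 11/14z)y_n
  Hence R(z) = (1 + 11/14z)/(1 − 3/14z).

Solve |R(x)|<1 on ℝ⁻.
x=-1.63: |R|=0.2080
R=−1: 1+11/14x = −1+3/14x ⇒ -4/7x=2 ⇒ x=2/(-4/7)=-3.5000
Confirm numerically:
  x=-3.414: |R|=0.97162 <1
  x=-3.100: |R|=0.86266 <1
  x=-2.085: |R|=0.44113 <1
  x=-1.822: |R|=0.31039 <1
  x=-4.017: |R|=1.15877 >1
  x=-3.704: |R|=1.06499 >1
  x=-3.648: |R|=1.04747 >1
Stable set (-3.5000, 0).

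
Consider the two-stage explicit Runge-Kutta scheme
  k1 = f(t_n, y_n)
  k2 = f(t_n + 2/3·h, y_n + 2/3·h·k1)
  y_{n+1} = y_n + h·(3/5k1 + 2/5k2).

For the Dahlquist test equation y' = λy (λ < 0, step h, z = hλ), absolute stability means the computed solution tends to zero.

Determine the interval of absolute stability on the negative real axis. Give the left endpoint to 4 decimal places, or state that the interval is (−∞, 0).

Test eqn y'=λy, z=hλ:
  k1=λy_n ⇒ h·k1=z·y_n;  k2=λ(1+2/3z)y_n ⇒ h·k2=z(1+2/3z)y_n
  y_{n+1}/y_n = 1 + 3/5z + 2/5z(1+2/3z) = 1 + z + 4/15z²
  so R(z) = 1 + z + 4/15z².

Find x<0 with |R(x)|<1.
x=-0.31: |R|=0.7156
R=1: x+4/15x²=0 ⇒ x=−15/4=-3.7500; min R=1−1/(4·4/15)=0.0625>−1
Confirm numerically:
  x=-3.453: |R|=0.72652 <1
  x=-2.376: |R|=0.12943 <1
  x=-1.688: |R|=0.07183 <1
  x=-4.083: |R|=1.36257 >1
  x=-4.046: |R|=1.31936 >1
Stable set (-3.7500, 0).

(-3.7500, 0).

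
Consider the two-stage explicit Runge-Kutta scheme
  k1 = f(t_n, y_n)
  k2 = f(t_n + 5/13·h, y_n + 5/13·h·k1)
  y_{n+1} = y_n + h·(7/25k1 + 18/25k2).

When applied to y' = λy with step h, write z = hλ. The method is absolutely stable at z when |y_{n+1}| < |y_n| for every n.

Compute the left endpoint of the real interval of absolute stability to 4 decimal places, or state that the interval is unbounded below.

Set f=λy, z=hλ:
  k1=λy_n ⇒ h·k1=z·y_n;  k2=λ(1+5/13z)y_n ⇒ h·k2=z(1+5/13z)y_n
  y_{n+1}/y_n = 1 + 7/25z + 18/25z(1+5/13z) = 1 + z + 18/65z²
  so R(z) = 1 + z + 18/65z².

Boundary: |R(x)|=1, x<0.
x=-1.58: |R|=0.1113
R=1: x+18/65x²=0 ⇒ x=−65/18=-3.6111; min R=1−1/(4·18/65)=0.0972>−1
Confirm numerically:
  x=-3.104: |R|=0.56410 <1
  x=-2.648: |R|=0.29376 <1
  x=-1.684: |R|=0.10131 <1
  x=-4.030: |R|=1.46748 >1
  x=-3.681: |R|=1.07124 >1
Stable set (-3.6111, 0).

left endpoint -3.6111.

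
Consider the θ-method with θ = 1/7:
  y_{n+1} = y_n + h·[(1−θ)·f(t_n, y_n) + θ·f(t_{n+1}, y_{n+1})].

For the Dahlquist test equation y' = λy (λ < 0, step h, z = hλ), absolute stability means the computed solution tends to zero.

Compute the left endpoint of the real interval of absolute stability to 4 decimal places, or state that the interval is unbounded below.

On y'=λy, z=hλ:
  y_{n+1} = y_n + z·[6/7·y_n + 1/7·y_{n+1}] ⇒ (1 − 1/7z)y_{n+1} = (1 + 6/7z)y_n
  R(z) = (1 + 6/7z)/(1 − 1/7z).

Boundary: |R(x)|=1, x<0.
x=-1.13: |R|=0.0271
R=−1: 1+6/7x = −1+1/7x ⇒ -5/7x=2 ⇒ x=2/(-5/7)=-2.8000
Confirm numerically:
  x=-2.405: |R|=0.79001 <1
  x=-2.101: |R|=0.61598 <1
  x=-1.240: |R|=0.05340 <1
  x=-1.178: |R|=0.00831 <1
  x=-3.207: |R|=1.19937 >1
  x=-3.022: |R|=1.11076 >1
Interval (-2.8000, 0).

left endpoint -2.8000.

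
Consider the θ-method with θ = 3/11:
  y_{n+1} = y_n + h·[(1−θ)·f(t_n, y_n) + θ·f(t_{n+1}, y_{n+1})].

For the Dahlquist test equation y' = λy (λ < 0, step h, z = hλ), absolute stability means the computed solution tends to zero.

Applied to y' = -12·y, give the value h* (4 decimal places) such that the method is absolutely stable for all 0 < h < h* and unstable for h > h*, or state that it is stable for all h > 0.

(-4.4000,0); λ=-12 ⇒ h* = (22/5)/12 = 0.3667.

With y'=λy (z=hλ):
  y_{n+1} = y_n + z·[8/11·y_n + 3/11·y_{n+1}] ⇒ (1 − 3/11z)y_{n+1} = (1 + 8/11z)y_n
  R(z) = (1 + 8/11z)/(1 − 3/11z).

Solve |R(x)|<1 on ℝ⁻.
x=-0.98: |R|=0.2267
R=−1: 1+8/11x = −1+3/11x ⇒ -5/11x=2 ⇒ x=2/(-5/11)=-4.4000
Confirm numerically:
  x=-3.526: |R|=0.79748 <1
  x=-3.262: |R|=0.72626 <1
  x=-2.965: |R|=0.63936 <1
  x=-4.696: |R|=1.05899 >1
  x=-4.461: |R|=1.01251 >1
  x=-4.428: |R|=1.00577 >1
So |R|<1 on (-4.4000, 0).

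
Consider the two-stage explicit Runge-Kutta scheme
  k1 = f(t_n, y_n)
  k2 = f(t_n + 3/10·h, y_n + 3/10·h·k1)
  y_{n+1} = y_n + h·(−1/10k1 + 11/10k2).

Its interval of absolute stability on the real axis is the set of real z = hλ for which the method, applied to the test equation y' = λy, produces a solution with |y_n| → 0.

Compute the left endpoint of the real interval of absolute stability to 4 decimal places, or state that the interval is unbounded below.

left endpoint -3.0303.

Test eqn y'=λy, z=hλ:
  k1=λy_n ⇒ h·k1=z·y_n;  k2=λ(1+3/10z)y_n ⇒ h·k2=z(1+3/10z)y_n
  y_{n+1}/y_n = 1 − 1/10z + 11/10z(1+3/10z) = 1 + z + 33/100z²
  Hence R(z) = 1 + z + 33/100z².

Find x<0 with |R(x)|<1.
x=-1.45: |R|=0.2438
R=1: x+33/100x²=0 ⇒ x=−100/33=-3.0303; min R=1−1/(4·33/100)=0.2424>−1
Confirm numerically:
  x=-2.456: |R|=0.53454 <1
  x=-1.424: |R|=0.24517 <1
  x=-1.374: |R|=0.24900 <1
  x=-1.333: |R|=0.25337 <1
  x=-3.549: |R|=1.60748 >1
  x=-3.528: |R|=1.57944 >1
  x=-3.190: |R|=1.16811 >1
Interval (-3.0303, 0).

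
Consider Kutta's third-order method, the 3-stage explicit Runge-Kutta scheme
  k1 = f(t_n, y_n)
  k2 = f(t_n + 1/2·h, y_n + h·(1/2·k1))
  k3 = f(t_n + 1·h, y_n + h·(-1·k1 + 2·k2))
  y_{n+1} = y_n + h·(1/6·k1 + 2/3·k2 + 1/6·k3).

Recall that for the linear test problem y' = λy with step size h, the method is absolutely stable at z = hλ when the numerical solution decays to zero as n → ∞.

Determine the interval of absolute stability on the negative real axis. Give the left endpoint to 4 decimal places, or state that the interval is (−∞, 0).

On y'=λy, z=hλ:
  order 3, 3-stage ⇒ R(z)=1+z+z^2/2+z^3/6
  (e.g. R(-0.91)=0.37845, |R|=0.37845)

Find x<0 with |R(x)|<1.
x=-0.91: |R|=0.3785
|R(-2.67)|=1.2779 |R(-0.87)|=0.3987 |R(-0.7)|=0.4878
Bisect:
  x_lo=-3.3301 |R|=2.9402  x_hi=-0.2193 |R|=0.8030
  mid=-1.77471 |R|=0.13151 →hi
  mid=-2.55240 |R|=1.06640 →lo
  mid=-2.16355 |R|=0.51099 →hi
  mid=-2.35798 |R|=0.76303 →hi
  mid=-2.45519 |R|=0.90784 →hi
  mid=-2.50379 |R|=0.98534 →hi
  mid=-2.52810 |R|=1.02542 →lo
  mid=-2.51595 |R|=1.00527 →lo
  mid=-2.50987 |R|=0.99528 →hi
  mid=-2.51291 |R|=1.00027 →lo
  ...
  [-2.51291,-2.51272] ⇒ x*=-2.5127
Interval (-2.5127, 0).

z∈(-2.5127,0).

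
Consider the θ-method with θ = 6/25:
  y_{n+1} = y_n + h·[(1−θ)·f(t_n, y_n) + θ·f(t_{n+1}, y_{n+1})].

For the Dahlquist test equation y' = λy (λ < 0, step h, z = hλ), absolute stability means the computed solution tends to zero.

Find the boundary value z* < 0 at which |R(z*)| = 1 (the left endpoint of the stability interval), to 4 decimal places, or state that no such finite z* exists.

With y'=λy (z=hλ):
  y_{n+1} = y_n + z·[19/25·y_n + 6/25·y_{n+1}] ⇒ (1 − 6/25z)y_{n+1} = (1 + 19/25z)y_n
  ⇒ R(z) = (1 + 19/25z)/(1 − 6/25z).

Solve |R(x)|<1 on ℝ⁻.
x=-0.73: |R|=0.3788
R=−1: 1+19/25x = −1+6/25x ⇒ -13/25x=2 ⇒ x=2/(-13/25)=-3.8462
Confirm numerically:
  x=-3.575: |R|=0.92411 <1
  x=-2.544: |R|=0.57957 <1
  x=-1.552: |R|=0.13080 <1
  x=-4.129: |R|=1.07387 >1
  x=-3.877: |R|=1.00831 >1
Stable set (-3.8462, 0).

z* = -3.8462.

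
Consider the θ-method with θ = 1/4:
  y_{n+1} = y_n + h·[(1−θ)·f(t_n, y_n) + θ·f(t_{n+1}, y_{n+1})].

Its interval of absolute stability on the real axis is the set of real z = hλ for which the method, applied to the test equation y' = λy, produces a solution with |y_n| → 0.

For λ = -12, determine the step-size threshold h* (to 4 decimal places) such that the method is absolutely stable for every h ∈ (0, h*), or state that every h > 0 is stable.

(-4.0000,0); λ=-12 ⇒ h* = (4)/12 = 0.3333.

On y'=λy, z=hλ:
  y_{n+1} = y_n + z·[3/4·y_n + 1/4·y_{n+1}] ⇒ (1 − 1/4z)y_{n+1} = (1 + 3/4z)y_n
  so R(z) = (1 + 3/4z)/(1 − 1/4z).

Solve |R(x)|<1 on ℝ⁻.
x=-0.83: |R|=0.3126
R=−1: 1+3/4x = −1+1/4x ⇒ -1/2x=2 ⇒ x=2/(-1/2)=-4.0000
Confirm numerically:
  x=-3.754: |R|=0.93655 <1
  x=-3.561: |R|=0.88388 <1
  x=-3.273: |R|=0.80008 <1
  x=-2.385: |R|=0.49413 <1
  x=-4.593: |R|=1.13802 >1
  x=-4.308: |R|=1.07415 >1
  x=-4.235: |R|=1.05707 >1
Interval (-4.0000, 0).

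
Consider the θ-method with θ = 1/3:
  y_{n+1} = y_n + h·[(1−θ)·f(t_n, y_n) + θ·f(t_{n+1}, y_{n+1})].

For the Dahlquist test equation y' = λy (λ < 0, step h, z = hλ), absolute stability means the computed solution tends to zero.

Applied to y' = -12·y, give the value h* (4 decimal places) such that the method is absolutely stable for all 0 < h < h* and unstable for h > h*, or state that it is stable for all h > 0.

(-6.0000,0); λ=-12 ⇒ h* = (6)/12 = 0.5000.

On y'=λy, z=hλ:
  y_{n+1} = y_n + z·[2/3·y_n + 1/3·y_{n+1}] ⇒ (1 − 1/3z)y_{n+1} = (1 + 2/3z)y_n
  Hence R(z) = (1 + 2/3z)/(1 − 1/3z).

Boundary: |R(x)|=1, x<0.
x=-0.96: |R|=0.2727
R=−1: 1+2/3x = −1+1/3x ⇒ -1/3x=2 ⇒ x=2/(-1/3)=-6.0000
Confirm numerically:
  x=-4.502: |R|=0.80032 <1
  x=-4.184: |R|=0.74722 <1
  x=-3.937: |R|=0.70261 <1
  x=-2.765: |R|=0.43886 <1
  x=-6.567: |R|=1.05927 >1
  x=-6.501: |R|=1.05273 >1
  x=-6.451: |R|=1.04772 >1
Interval (-6.0000, 0).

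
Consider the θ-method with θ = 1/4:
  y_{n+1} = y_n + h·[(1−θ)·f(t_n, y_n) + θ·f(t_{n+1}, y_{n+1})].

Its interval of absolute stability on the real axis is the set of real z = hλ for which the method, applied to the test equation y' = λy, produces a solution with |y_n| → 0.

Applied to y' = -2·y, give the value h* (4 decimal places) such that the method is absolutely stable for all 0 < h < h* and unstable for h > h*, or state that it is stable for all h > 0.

Test eqn y'=λy, z=hλ:
  y_{n+1} = y_n + z·[3/4·y_n + 1/4·y_{n+1}] ⇒ (1 − 1/4z)y_{n+1} = (1 + 3/4z)y_n
  R(z) = (1 + 3/4z)/(1 − 1/4z).

Boundary: |R(x)|=1, x<0.
x=-0.41: |R|=0.6281
R=−1: 1+3/4x = −1+1/4x ⇒ -1/2x=2 ⇒ x=2/(-1/2)=-4.0000
Confirm numerically:
  x=-3.917: |R|=0.97903 <1
  x=-3.398: |R|=0.83725 <1
  x=-2.362: |R|=0.48507 <1
  x=-4.258: |R|=1.06248 >1
  x=-4.190: |R|=1.04640 >1
So |R|<1 on (-4.0000, 0).

(-4.0000,0); λ=-2 ⇒ h* = (4)/2 = 2.0000.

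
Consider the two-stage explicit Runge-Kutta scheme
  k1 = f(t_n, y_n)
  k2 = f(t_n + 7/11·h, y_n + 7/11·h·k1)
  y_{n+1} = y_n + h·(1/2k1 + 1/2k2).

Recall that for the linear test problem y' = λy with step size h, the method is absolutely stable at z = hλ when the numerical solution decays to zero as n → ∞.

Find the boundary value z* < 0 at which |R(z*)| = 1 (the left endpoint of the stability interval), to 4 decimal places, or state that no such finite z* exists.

With y'=λy (z=hλ):
  k1=λy_n ⇒ h·k1=z·y_n;  k2=λ(1+7/11z)y_n ⇒ h·k2=z(1+7/11z)y_n
  y_{n+1}/y_n = 1 + 1/2z + 1/2z(1+7/11z) = 1 + z + 7/22z²
  ⇒ R(z) = 1 + z + 7/22z².

Solve |R(x)|<1 on ℝ⁻.
x=-0.51: |R|=0.5728
R=1: x+7/22x²=0 ⇒ x=−22/7=-3.1429; min R=1−1/(4·7/22)=0.2143>−1
Confirm numerically:
  x=-2.950: |R|=0.81898 <1
  x=-2.747: |R|=0.65400 <1
  x=-1.570: |R|=0.21429 <1
  x=-3.662: |R|=1.60490 >1
  x=-3.398: |R|=1.27586 >1
Stable set (-3.1429, 0).

left endpoint -3.1429.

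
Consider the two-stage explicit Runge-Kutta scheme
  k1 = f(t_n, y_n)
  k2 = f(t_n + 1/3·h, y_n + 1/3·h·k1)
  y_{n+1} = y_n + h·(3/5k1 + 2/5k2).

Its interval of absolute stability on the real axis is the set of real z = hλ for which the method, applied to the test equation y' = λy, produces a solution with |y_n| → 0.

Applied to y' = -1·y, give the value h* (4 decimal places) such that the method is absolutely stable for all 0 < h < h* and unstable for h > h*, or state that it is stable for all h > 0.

(-7.5000,0); λ=-1 ⇒ h* = (15/2)/1 = 7.5000.

With y'=λy (z=hλ):
  k1=λy_n ⇒ h·k1=z·y_n;  k2=λ(1+1/3z)y_n ⇒ h·k2=z(1+1/3z)y_n
  y_{n+1}/y_n = 1 + 3/5z + 2/5z(1+1/3z) = 1 + z + 2/15z²
  Hence R(z) = 1 + z + 2/15z².

Need |R(x)|<1, x<0.
x=-1.37: |R|=0.1197
R=1: x+2/15x²=0 ⇒ x=−15/2=-7.5000; min R=1−1/(4·2/15)=-0.8750>−1
Confirm numerically:
  x=-6.744: |R|=0.32020 <1
  x=-6.158: |R|=0.10187 <1
  x=-3.445: |R|=0.86260 <1
  x=-7.874: |R|=1.39265 >1
  x=-7.844: |R|=1.35978 >1
  x=-7.798: |R|=1.30984 >1
Stable set (-7.5000, 0).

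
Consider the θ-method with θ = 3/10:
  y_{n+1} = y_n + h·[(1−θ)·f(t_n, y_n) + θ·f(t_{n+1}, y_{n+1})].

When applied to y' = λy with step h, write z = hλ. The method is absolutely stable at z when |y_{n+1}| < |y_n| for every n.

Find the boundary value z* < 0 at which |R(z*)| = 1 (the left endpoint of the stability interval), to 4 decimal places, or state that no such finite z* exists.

On y'=λy, z=hλ:
  y_{n+1} = y_n + z·[7/10·y_n + 3/10·y_{n+1}] ⇒ (1 − 3/10z)y_{n+1} = (1 + 7/10z)y_n
  Hence R(z) = (1 + 7/10z)/(1 − 3/10z).

Need |R(x)|<1, x<0.
x=-1.47: |R|=0.0201
R=−1: 1+7/10x = −1+3/10x ⇒ -2/5x=2 ⇒ x=2/(-2/5)=-5.0000
Confirm numerically:
  x=-4.968: |R|=0.99486 <1
  x=-4.094: |R|=0.83736 <1
  x=-3.566: |R|=0.72287 <1
  x=-2.791: |R|=0.51908 <1
  x=-5.294: |R|=1.04544 >1
  x=-5.157: |R|=1.02466 >1
  x=-5.154: |R|=1.02419 >1
So |R|<1 on (-5.0000, 0).

left endpoint -5.0000.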